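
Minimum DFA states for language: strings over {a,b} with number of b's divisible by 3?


Track (count of b) mod 3: states 0..2, accept at 0
Minimal DFA: 3 states


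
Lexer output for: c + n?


Scan left to right, longest-match per lexeme
Tokens: ID(c), OP(+), ID(n)


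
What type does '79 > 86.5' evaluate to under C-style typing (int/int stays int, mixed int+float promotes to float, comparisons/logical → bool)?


Operand types: int > float
Rule: comparison yields bool
Result type: bool


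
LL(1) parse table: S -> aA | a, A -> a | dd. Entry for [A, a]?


For [A, a]: 'a' ∈ FIRST(a)
Entry: A -> a


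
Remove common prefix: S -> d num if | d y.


Common prefix: 'd'
Factored: S -> d S', S' -> num if | y


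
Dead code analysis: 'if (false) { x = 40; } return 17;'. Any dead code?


condition is constant false, so the whole block is unreachable
Dead: 'if (false) { x = 40; }'


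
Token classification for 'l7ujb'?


Pattern: letter/underscore followed by alphanumerics, not a keyword
Type: IDENTIFIER


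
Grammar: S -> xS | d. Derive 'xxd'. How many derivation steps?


Derivation: S => xS => xxS => xxd
Steps: 3


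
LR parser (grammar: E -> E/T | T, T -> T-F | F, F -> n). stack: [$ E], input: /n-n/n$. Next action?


shift '/' to continue E -> E/T
Action: shift


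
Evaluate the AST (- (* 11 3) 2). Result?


Evaluate inner: (* 11 3) = 33
Evaluate root: (- 33 2) = 31
Result: 31


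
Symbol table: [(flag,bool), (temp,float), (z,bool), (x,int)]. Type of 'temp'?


Lookup 'temp' → type float


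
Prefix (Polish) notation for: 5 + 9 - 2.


left-to-right (same/higher precedence on left): tree is (- (+ 5 9) 2)
Prefix: - + 5 9 2


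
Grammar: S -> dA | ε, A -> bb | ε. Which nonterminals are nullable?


A nonterminal is nullable iff some alternative derives ε (directly, or every symbol in it is nullable)
Nullable: {A, S}


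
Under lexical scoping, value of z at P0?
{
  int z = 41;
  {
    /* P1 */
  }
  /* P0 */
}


z declared in the same block as P0
z = 41


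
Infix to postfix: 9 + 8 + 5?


Left to right (same or higher precedence on left)
Postfix: 9 8 + 5 +


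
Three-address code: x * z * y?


Break into single-operator statements:
t1 = x * z
t2 = t1 * y


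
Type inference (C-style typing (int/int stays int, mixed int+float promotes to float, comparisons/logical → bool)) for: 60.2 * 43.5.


Operand types: float * float
Rule: mixed int/float promotes to float; int/int stays int
Result type: float


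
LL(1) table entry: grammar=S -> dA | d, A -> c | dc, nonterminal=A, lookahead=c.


For [A, c]: 'c' ∈ FIRST(c)
Entry: A -> c


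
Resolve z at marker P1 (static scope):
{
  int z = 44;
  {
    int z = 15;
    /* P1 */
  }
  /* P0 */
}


z declared in the same block as P1
z = 15


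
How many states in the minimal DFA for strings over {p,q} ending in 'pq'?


Track the longest suffix of input matching a prefix of 'pq': 3 classes (prefixes of length 0..2)
Minimal DFA: 3 states


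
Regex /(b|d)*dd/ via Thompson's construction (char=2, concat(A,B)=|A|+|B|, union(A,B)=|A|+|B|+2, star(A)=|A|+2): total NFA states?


Syntax tree has 4 char leaf(s), 1 union(s), 1 star(s)
chars contribute 4×2 = 8; each union adds +2; each star adds +2
Total: 8 + 2 + 2 = 12 states


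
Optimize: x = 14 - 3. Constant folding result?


14 - 3 = 11 at compile time
Optimized: x = 11


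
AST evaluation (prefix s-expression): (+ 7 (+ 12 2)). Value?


Evaluate inner: (+ 12 2) = 14
Evaluate root: (+ 7 14) = 21
Result: 21


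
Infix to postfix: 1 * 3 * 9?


Left to right (same or higher precedence on left)
Postfix: 1 3 * 9 *


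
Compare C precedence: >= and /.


'/' is multiplicative (level 10); '>=' is relational (level 7)
Higher level binds tighter
'/' has higher precedence than '>='


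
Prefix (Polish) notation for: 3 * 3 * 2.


left-to-right (same/higher precedence on left): tree is (* (* 3 3) 2)
Prefix: * * 3 3 2


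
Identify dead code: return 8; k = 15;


statement follows a return and is unreachable
Dead: 'k = 15'


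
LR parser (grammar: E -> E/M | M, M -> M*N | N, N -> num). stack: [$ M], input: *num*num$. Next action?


shift '*' to continue M -> M*N
Action: shift


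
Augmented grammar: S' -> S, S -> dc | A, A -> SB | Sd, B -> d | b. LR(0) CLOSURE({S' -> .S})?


Start: S' -> .S
For each item with dot before a nonterminal B, add B -> .γ for every B-production
Closure: [S' -> .S, S -> .dc, S -> .A, A -> .SB, A -> .Sd]


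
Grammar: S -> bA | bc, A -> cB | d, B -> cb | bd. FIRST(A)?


Per alternative of A: FIRST(cB) = {c}; FIRST(d) = {d}
FIRST(A) = {c, d}


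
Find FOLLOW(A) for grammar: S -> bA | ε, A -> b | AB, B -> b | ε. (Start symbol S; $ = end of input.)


$ ∈ FOLLOW(S). For each A -> αBβ: add FIRST(β)\{ε} to FOLLOW(B); if β nullable, add FOLLOW(A).
FOLLOW(A) = {$, b}


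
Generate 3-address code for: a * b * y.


Break into single-operator statements:
t1 = a * b
t2 = t1 * y


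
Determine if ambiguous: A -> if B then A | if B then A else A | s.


dangling else: 'if B then if B then s else s' parses two ways
Ambiguous


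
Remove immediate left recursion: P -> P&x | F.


Left-recursive alternatives: P&x; non-recursive: F
Introduce P': P -> FP', P' -> &xP' | ε


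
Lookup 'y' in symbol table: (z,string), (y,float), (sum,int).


Lookup 'y' → type float


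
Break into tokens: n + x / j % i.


Scan left to right, longest-match per lexeme
Tokens: ID(n), OP(+), ID(x), OP(/), ID(j), OP(%), ID(i)


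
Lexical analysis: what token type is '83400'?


Pattern: digits only
Type: INTEGER_LITERAL


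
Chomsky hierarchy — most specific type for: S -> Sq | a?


Left-linear: every RHS is a terminal or one nonterminal followed by a terminal
Classification: Type 3 (Regular)


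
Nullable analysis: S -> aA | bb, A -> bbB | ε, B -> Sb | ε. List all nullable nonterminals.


A nonterminal is nullable iff some alternative derives ε (directly, or every symbol in it is nullable)
Nullable: {A, B}


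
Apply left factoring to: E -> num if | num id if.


Common prefix: 'num'
Factored: E -> num E', E' -> if | id if


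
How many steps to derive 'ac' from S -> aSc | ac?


Derivation: S => ac
Steps: 1


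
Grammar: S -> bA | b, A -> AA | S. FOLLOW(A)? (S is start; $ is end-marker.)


$ ∈ FOLLOW(S). For each A -> αBβ: add FIRST(β)\{ε} to FOLLOW(B); if β nullable, add FOLLOW(A).
FOLLOW(A) = {$, b}


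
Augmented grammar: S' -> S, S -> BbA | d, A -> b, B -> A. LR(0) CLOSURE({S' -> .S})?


Start: S' -> .S
For each item with dot before a nonterminal B, add B -> .γ for every B-production
Closure: [S' -> .S, S -> .BbA, S -> .d, B -> .A, A -> .b]


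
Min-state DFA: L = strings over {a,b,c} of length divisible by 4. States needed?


Track length mod 4: states 0..3, accept at 0
Minimal DFA: 4 states


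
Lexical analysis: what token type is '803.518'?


Pattern: digits with a decimal point
Type: FLOAT_LITERAL


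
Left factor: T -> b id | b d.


Common prefix: 'b'
Factored: T -> b T', T' -> id | d


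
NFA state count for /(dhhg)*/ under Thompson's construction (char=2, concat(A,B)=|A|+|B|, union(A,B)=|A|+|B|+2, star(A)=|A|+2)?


Syntax tree has 4 char leaf(s), 0 union(s), 1 star(s)
chars contribute 4×2 = 8; each union adds +2; each star adds +2
Total: 8 + 0 + 2 = 10 states


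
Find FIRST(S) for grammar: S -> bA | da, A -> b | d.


Per alternative of S: FIRST(bA) = {b}; FIRST(da) = {d}
FIRST(S) = {b, d}


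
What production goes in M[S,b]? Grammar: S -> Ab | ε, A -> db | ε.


For [S, b]: 'b' ∈ FIRST(Ab)
Entry: S -> Ab


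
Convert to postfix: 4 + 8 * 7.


* has higher precedence, evaluate 8*7 first
Postfix: 4 8 7 * +


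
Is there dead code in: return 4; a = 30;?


statement follows a return and is unreachable
Dead: 'a = 30'


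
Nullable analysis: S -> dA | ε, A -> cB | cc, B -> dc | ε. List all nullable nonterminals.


A nonterminal is nullable iff some alternative derives ε (directly, or every symbol in it is nullable)
Nullable: {B, S}


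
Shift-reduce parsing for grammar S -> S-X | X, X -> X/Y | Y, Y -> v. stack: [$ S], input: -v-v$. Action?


shift '-' to continue S -> S-X
Action: shift


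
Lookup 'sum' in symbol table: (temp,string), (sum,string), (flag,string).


Lookup 'sum' → type string


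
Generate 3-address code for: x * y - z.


Break into single-operator statements:
t1 = x * y
t2 = t1 - z


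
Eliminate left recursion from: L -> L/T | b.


Left-recursive alternatives: L/T; non-recursive: b
Introduce L': L -> bL', L' -> /TL' | ε


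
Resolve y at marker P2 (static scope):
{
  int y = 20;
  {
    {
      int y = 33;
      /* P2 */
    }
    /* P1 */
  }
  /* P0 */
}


y declared in the same block as P2
y = 33


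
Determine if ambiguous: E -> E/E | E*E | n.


'n/n*n' has two parse trees (no precedence encoded between / and *)
Ambiguous


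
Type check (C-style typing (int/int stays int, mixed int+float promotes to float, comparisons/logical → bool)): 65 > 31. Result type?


Operand types: int > int
Rule: comparison yields bool
Result type: bool


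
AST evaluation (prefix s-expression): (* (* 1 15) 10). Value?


Evaluate inner: (* 1 15) = 15
Evaluate root: (* 15 10) = 150
Result: 150


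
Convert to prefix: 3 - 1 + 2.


left-to-right (same/higher precedence on left): tree is (+ (- 3 1) 2)
Prefix: + - 3 1 2


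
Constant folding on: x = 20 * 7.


20 * 7 = 140 at compile time
Optimized: x = 140


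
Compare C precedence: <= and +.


'+' is additive (level 9); '<=' is relational (level 7)
Higher level binds tighter
'+' has higher precedence than '<='


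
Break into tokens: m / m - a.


Scan left to right, longest-match per lexeme
Tokens: ID(m), OP(/), ID(m), OP(-), ID(a)


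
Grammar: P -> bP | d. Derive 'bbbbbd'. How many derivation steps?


Derivation: P => bP => bbP => bbbP => bbbbP => bbbbbP => bbbbbd
Steps: 6


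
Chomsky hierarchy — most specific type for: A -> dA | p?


Right-linear: every RHS is a terminal or a terminal followed by one nonterminal
Classification: Type 3 (Regular)


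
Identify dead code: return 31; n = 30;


statement follows a return and is unreachable
Dead: 'n = 30'


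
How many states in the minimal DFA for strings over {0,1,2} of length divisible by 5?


Track length mod 5: states 0..4, accept at 0
Minimal DFA: 5 states


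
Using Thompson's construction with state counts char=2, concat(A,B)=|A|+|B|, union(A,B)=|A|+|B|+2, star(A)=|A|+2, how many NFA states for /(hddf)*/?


Syntax tree has 4 char leaf(s), 0 union(s), 1 star(s)
chars contribute 4×2 = 8; each union adds +2; each star adds +2
Total: 8 + 0 + 2 = 10 states


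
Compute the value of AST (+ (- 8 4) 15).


Evaluate inner: (- 8 4) = 4
Evaluate root: (+ 4 15) = 19
Result: 19


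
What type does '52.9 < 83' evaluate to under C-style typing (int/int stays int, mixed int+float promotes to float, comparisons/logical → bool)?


Operand types: float < int
Rule: comparison yields bool
Result type: bool


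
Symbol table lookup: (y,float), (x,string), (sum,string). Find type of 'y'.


Lookup 'y' → type float


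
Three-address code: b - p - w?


Break into single-operator statements:
t1 = b - p
t2 = t1 - w


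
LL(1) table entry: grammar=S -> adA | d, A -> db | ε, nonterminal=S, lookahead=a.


For [S, a]: 'a' ∈ FIRST(adA)
Entry: S -> adA


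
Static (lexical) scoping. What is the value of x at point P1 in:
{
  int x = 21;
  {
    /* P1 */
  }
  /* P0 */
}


P1's block does not declare x; resolves to the enclosing declaration at depth 0
x = 21


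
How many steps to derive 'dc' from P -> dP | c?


Derivation: P => dP => dc
Steps: 2


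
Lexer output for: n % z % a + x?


Scan left to right, longest-match per lexeme
Tokens: ID(n), OP(%), ID(z), OP(%), ID(a), OP(+), ID(x)


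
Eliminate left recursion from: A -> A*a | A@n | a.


Left-recursive alternatives: A*a, A@n; non-recursive: a
Introduce A': A -> aA', A' -> *aA' | @nA' | ε


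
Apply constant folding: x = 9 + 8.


9 + 8 = 17 at compile time
Optimized: x = 17


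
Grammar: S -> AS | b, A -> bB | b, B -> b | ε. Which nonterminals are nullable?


A nonterminal is nullable iff some alternative derives ε (directly, or every symbol in it is nullable)
Nullable: {B}


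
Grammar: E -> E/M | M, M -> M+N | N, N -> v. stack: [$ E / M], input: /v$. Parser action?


handle 'E/M' on top; lookahead ∈ FOLLOW(E) = {/, $}
Action: reduce (E -> E/M)


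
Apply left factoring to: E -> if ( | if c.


Common prefix: 'if'
Factored: E -> if E', E' -> ( | c


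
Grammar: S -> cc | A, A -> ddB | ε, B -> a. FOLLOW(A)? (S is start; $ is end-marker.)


$ ∈ FOLLOW(S). For each A -> αBβ: add FIRST(β)\{ε} to FOLLOW(B); if β nullable, add FOLLOW(A).
FOLLOW(A) = {$}


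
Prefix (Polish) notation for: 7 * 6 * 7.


left-to-right (same/higher precedence on left): tree is (* (* 7 6) 7)
Prefix: * * 7 6 7


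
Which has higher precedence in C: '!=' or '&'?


'!=' is equality (level 6); '&' is bitwise AND (level 5)
Higher level binds tighter
'!=' has higher precedence than '&'


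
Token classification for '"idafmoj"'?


Pattern: double-quoted sequence
Type: STRING_LITERAL


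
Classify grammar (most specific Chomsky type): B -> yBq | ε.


Single nonterminal LHS, but y^n q^n is not regular
Classification: Type 2 (Context-Free)


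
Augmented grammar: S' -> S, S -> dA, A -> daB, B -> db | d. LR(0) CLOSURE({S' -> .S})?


Start: S' -> .S
For each item with dot before a nonterminal B, add B -> .γ for every B-production
Closure: [S' -> .S, S -> .dA]


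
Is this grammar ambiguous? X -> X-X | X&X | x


'x-x&x' has two parse trees (no precedence encoded between - and &)
Ambiguous


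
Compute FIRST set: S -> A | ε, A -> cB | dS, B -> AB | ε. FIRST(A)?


Per alternative of A: FIRST(cB) = {c}; FIRST(dS) = {d}
FIRST(A) = {c, d}


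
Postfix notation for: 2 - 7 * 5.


* has higher precedence, evaluate 7*5 first
Postfix: 2 7 5 * -


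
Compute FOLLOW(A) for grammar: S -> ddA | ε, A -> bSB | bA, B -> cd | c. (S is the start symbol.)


$ ∈ FOLLOW(S). For each A -> αBβ: add FIRST(β)\{ε} to FOLLOW(B); if β nullable, add FOLLOW(A).
FOLLOW(A) = {$, c}


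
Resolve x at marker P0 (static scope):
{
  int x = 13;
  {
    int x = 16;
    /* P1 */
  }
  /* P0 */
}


x declared in the same block as P0
x = 13


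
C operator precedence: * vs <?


'*' is multiplicative (level 10); '<' is relational (level 7)
Higher level binds tighter
'*' has higher precedence than '<'


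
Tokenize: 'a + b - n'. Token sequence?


Scan left to right, longest-match per lexeme
Tokens: ID(a), OP(+), ID(b), OP(-), ID(n)


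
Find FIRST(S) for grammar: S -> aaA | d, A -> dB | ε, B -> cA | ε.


Per alternative of S: FIRST(aaA) = {a}; FIRST(d) = {d}
FIRST(S) = {a, d}


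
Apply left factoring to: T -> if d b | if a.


Common prefix: 'if'
Factored: T -> if T', T' -> d b | a


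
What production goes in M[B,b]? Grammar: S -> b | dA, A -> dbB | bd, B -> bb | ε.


For [B, b]: 'b' ∈ FIRST(bb)
Entry: B -> bb


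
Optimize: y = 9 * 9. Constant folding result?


9 * 9 = 81 at compile time
Optimized: y = 81


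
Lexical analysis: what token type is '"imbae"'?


Pattern: double-quoted sequence
Type: STRING_LITERAL


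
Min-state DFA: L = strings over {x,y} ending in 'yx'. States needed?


Track the longest suffix of input matching a prefix of 'yx': 3 classes (prefixes of length 0..2)
Minimal DFA: 3 states


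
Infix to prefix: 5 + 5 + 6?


left-to-right (same/higher precedence on left): tree is (+ (+ 5 5) 6)
Prefix: + + 5 5 6


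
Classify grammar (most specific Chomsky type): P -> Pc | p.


Left-linear: every RHS is a terminal or one nonterminal followed by a terminal
Classification: Type 3 (Regular)


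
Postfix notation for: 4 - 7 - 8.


Left to right (same or higher precedence on left)
Postfix: 4 7 - 8 -


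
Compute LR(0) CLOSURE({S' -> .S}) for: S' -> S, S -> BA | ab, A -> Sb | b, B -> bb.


Start: S' -> .S
For each item with dot before a nonterminal B, add B -> .γ for every B-production
Closure: [S' -> .S, S -> .BA, S -> .ab, B -> .bb]


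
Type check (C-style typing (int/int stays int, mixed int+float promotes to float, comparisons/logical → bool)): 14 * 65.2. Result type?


Operand types: int * float
Rule: mixed int/float promotes to float; int/int stays int
Result type: float


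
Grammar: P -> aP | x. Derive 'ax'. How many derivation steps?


Derivation: P => aP => ax
Steps: 2


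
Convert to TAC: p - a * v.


Break into single-operator statements:
t1 = a * v
t2 = p - t1


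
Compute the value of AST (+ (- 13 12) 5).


Evaluate inner: (- 13 12) = 1
Evaluate root: (+ 1 5) = 6
Result: 6


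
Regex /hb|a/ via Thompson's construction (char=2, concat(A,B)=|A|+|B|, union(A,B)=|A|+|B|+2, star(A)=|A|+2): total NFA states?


Syntax tree has 3 char leaf(s), 1 union(s), 0 star(s)
chars contribute 3×2 = 6; each union adds +2; each star adds +2
Total: 6 + 2 + 0 = 8 states


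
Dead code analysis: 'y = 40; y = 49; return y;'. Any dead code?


first assignment to y is overwritten before any read
Dead: 'y = 40'


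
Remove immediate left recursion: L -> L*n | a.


Left-recursive alternatives: L*n; non-recursive: a
Introduce L': L -> aL', L' -> *nL' | ε


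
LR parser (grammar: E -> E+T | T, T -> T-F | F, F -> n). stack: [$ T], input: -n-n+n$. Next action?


shift '-' to continue T -> T-F
Action: shift


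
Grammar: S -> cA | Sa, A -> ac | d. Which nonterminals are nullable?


A nonterminal is nullable iff some alternative derives ε (directly, or every symbol in it is nullable)
Nullable: {}


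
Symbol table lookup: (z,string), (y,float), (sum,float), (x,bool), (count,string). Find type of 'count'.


Lookup 'count' → type string


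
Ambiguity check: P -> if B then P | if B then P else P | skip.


dangling else: 'if B then if B then skip else skip' parses two ways
Ambiguous


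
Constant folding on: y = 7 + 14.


7 + 14 = 21 at compile time
Optimized: y = 21


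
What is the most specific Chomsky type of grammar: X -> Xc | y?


Left-linear: every RHS is a terminal or one nonterminal followed by a terminal
Classification: Type 3 (Regular)


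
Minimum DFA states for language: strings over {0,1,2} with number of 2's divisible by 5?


Track (count of 2) mod 5: states 0..4, accept at 0
Minimal DFA: 5 states


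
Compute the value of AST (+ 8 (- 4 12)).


Evaluate inner: (- 4 12) = -8
Evaluate root: (+ 8 -8) = 0
Result: 0


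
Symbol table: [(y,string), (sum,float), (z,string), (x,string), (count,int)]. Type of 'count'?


Lookup 'count' → type int


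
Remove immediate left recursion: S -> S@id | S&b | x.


Left-recursive alternatives: S@id, S&b; non-recursive: x
Introduce S': S -> xS', S' -> @idS' | &bS' | ε


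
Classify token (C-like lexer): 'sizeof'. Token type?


Pattern: reserved word
Type: KEYWORD


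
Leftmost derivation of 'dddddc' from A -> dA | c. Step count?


Derivation: A => dA => ddA => dddA => ddddA => dddddA => dddddc
Steps: 6


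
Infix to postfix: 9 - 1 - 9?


Left to right (same or higher precedence on left)
Postfix: 9 1 - 9 -


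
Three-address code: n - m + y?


Break into single-operator statements:
t1 = n - m
t2 = t1 + y


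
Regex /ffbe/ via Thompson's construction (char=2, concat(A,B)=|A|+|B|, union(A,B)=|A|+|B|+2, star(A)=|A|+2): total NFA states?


Syntax tree has 4 char leaf(s), 0 union(s), 0 star(s)
chars contribute 4×2 = 8; each union adds +2; each star adds +2
Total: 8 + 0 + 0 = 8 states


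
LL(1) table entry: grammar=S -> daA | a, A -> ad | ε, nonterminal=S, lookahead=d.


For [S, d]: 'd' ∈ FIRST(daA)
Entry: S -> daA


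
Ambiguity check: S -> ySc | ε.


balanced y^n…c^n: each string has a unique parse
Unambiguous


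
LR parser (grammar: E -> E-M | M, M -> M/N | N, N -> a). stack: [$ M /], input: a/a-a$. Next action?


no handle; shift 'a'
Action: shift


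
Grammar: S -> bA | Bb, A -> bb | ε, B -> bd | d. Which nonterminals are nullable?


A nonterminal is nullable iff some alternative derives ε (directly, or every symbol in it is nullable)
Nullable: {A}


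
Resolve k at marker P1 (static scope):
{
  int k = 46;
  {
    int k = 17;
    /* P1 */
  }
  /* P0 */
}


k declared in the same block as P1
k = 17


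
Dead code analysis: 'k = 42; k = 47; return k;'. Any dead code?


first assignment to k is overwritten before any read
Dead: 'k = 42'


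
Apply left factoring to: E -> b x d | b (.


Common prefix: 'b'
Factored: E -> b E', E' -> x d | (


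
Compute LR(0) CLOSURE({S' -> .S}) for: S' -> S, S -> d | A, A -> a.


Start: S' -> .S
For each item with dot before a nonterminal B, add B -> .γ for every B-production
Closure: [S' -> .S, S -> .d, S -> .A, A -> .a]


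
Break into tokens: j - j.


Scan left to right, longest-match per lexeme
Tokens: ID(j), OP(-), ID(j)


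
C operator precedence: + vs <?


'+' is additive (level 9); '<' is relational (level 7)
Higher level binds tighter
'+' has higher precedence than '<'


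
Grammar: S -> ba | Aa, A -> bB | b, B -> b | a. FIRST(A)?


Per alternative of A: FIRST(bB) = {b}; FIRST(b) = {b}
FIRST(A) = {b}


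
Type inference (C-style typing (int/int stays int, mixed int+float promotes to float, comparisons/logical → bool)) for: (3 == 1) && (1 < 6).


Operand types: bool && bool
Rule: logical operators take bool operands and yield bool
Result type: bool


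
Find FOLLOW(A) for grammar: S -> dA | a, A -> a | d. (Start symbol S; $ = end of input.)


$ ∈ FOLLOW(S). For each A -> αBβ: add FIRST(β)\{ε} to FOLLOW(B); if β nullable, add FOLLOW(A).
FOLLOW(A) = {$}


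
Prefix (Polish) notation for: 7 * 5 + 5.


left-to-right (same/higher precedence on left): tree is (+ (* 7 5) 5)
Prefix: + * 7 5 5


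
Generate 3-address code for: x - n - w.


Break into single-operator statements:
t1 = x - n
t2 = t1 - w


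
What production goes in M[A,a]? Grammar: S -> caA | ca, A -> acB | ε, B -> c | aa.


For [A, a]: 'a' ∈ FIRST(acB)
Entry: A -> acB


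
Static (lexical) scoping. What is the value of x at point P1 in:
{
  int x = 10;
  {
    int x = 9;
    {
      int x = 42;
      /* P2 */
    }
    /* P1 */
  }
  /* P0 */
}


x declared in the same block as P1
x = 9


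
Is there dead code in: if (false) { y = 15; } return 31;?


condition is constant false, so the whole block is unreachable
Dead: 'if (false) { y = 15; }'


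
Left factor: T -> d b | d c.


Common prefix: 'd'
Factored: T -> d T', T' -> b | c


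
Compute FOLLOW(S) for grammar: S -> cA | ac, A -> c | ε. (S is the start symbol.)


$ ∈ FOLLOW(S). For each A -> αBβ: add FIRST(β)\{ε} to FOLLOW(B); if β nullable, add FOLLOW(A).
FOLLOW(S) = {$}


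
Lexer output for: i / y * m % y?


Scan left to right, longest-match per lexeme
Tokens: ID(i), OP(/), ID(y), OP(*), ID(m), OP(%), ID(y)


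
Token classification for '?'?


Pattern: operator symbol
Type: OPERATOR


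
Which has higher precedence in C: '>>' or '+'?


'+' is additive (level 9); '>>' is shift (level 8)
Higher level binds tighter
'+' has higher precedence than '>>'


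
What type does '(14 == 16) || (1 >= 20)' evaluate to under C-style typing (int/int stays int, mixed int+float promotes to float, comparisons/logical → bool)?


Operand types: bool || bool
Rule: logical operators take bool operands and yield bool
Result type: bool


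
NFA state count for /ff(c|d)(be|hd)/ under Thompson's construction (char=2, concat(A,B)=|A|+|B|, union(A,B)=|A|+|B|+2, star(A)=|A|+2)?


Syntax tree has 8 char leaf(s), 2 union(s), 0 star(s)
chars contribute 8×2 = 16; each union adds +2; each star adds +2
Total: 16 + 4 + 0 = 20 states


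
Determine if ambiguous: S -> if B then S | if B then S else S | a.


dangling else: 'if B then if B then a else a' parses two ways
Ambiguous


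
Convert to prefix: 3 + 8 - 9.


left-to-right (same/higher precedence on left): tree is (- (+ 3 8) 9)
Prefix: - + 3 8 9


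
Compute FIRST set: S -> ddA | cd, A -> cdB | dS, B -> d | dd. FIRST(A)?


Per alternative of A: FIRST(cdB) = {c}; FIRST(dS) = {d}
FIRST(A) = {c, d}


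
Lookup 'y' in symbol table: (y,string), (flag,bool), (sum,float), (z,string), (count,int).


Lookup 'y' → type string


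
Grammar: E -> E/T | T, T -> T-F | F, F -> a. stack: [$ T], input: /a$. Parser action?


lookahead ∉ {-} so T won't extend; reduce E -> T
Action: reduce (E -> T)


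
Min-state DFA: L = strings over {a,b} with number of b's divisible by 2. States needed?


Track (count of b) mod 2: states 0..1, accept at 0
Minimal DFA: 2 states


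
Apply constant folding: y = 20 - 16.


20 - 16 = 4 at compile time
Optimized: y = 4


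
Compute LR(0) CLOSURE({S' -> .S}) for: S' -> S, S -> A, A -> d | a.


Start: S' -> .S
For each item with dot before a nonterminal B, add B -> .γ for every B-production
Closure: [S' -> .S, S -> .A, A -> .d, A -> .a]


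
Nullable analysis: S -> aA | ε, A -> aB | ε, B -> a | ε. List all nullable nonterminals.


A nonterminal is nullable iff some alternative derives ε (directly, or every symbol in it is nullable)
Nullable: {A, B, S}


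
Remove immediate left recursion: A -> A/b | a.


Left-recursive alternatives: A/b; non-recursive: a
Introduce A': A -> aA', A' -> /bA' | ε


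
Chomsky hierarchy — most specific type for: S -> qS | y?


Right-linear: every RHS is a terminal or a terminal followed by one nonterminal
Classification: Type 3 (Regular)


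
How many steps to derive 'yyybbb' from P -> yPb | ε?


Derivation: P => yPb => yyPbb => yyyPbbb => yyybbb
Steps: 4


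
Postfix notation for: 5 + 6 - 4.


Left to right (same or higher precedence on left)
Postfix: 5 6 + 4 -


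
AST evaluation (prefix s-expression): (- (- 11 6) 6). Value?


Evaluate inner: (- 11 6) = 5
Evaluate root: (- 5 6) = -1
Result: -1


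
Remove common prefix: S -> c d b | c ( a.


Common prefix: 'c'
Factored: S -> c S', S' -> d b | ( a


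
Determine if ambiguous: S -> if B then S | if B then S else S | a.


dangling else: 'if B then if B then a else a' parses two ways
Ambiguous


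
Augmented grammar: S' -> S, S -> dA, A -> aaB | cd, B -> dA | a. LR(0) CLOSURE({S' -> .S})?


Start: S' -> .S
For each item with dot before a nonterminal B, add B -> .γ for every B-production
Closure: [S' -> .S, S -> .dA]


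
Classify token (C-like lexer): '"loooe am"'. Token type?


Pattern: double-quoted sequence
Type: STRING_LITERAL


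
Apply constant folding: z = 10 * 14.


10 * 14 = 140 at compile time
Optimized: z = 140


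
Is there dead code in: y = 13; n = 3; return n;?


y is assigned but never read
Dead: 'y = 13'


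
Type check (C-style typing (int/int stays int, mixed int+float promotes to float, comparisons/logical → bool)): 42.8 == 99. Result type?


Operand types: float == int
Rule: comparison yields bool
Result type: bool


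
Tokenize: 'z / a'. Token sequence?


Scan left to right, longest-match per lexeme
Tokens: ID(z), OP(/), ID(a)


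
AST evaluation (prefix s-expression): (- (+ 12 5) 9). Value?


Evaluate inner: (+ 12 5) = 17
Evaluate root: (- 17 9) = 8
Result: 8


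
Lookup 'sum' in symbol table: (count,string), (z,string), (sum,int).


Lookup 'sum' → type int


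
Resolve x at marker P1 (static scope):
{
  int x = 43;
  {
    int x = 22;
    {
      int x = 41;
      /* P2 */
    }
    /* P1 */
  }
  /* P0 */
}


x declared in the same block as P1
x = 22


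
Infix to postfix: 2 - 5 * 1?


* has higher precedence, evaluate 5*1 first
Postfix: 2 5 1 * -


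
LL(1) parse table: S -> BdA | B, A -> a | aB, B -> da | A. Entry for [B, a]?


For [B, a]: 'a' ∈ FIRST(A)
Entry: B -> A


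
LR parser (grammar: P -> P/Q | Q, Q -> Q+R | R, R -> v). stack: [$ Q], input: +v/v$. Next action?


shift '+' to continue Q -> Q+R
Action: shift


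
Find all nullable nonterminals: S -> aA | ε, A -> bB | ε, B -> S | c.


A nonterminal is nullable iff some alternative derives ε (directly, or every symbol in it is nullable)
Nullable: {A, B, S}


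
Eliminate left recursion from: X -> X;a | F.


Left-recursive alternatives: X;a; non-recursive: F
Introduce X': X -> FX', X' -> ;aX' | ε


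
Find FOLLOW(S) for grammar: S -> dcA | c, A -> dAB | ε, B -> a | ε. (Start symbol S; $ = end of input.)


$ ∈ FOLLOW(S). For each A -> αBβ: add FIRST(β)\{ε} to FOLLOW(B); if β nullable, add FOLLOW(A).
FOLLOW(S) = {$}


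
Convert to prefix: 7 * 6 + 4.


left-to-right (same/higher precedence on left): tree is (+ (* 7 6) 4)
Prefix: + * 7 6 4


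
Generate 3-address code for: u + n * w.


Break into single-operator statements:
t1 = n * w
t2 = u + t1


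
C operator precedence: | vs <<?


'<<' is shift (level 8); '|' is bitwise OR (level 3)
Higher level binds tighter
'<<' has higher precedence than '|'


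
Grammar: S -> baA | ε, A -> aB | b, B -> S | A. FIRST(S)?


Per alternative of S: FIRST(baA) = {b}; FIRST(ε) = {ε}
FIRST(S) = {b, ε}


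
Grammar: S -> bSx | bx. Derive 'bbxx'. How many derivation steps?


Derivation: S => bSx => bbxx
Steps: 2


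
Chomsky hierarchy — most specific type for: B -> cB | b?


Right-linear: every RHS is a terminal or a terminal followed by one nonterminal
Classification: Type 3 (Regular)


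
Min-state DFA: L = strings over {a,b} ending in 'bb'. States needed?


Track the longest suffix of input matching a prefix of 'bb': 3 classes (prefixes of length 0..2)
Minimal DFA: 3 states


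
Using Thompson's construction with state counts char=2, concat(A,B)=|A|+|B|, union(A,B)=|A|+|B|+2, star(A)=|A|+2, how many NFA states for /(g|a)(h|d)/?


Syntax tree has 4 char leaf(s), 2 union(s), 0 star(s)
chars contribute 4×2 = 8; each union adds +2; each star adds +2
Total: 8 + 4 + 0 = 12 states


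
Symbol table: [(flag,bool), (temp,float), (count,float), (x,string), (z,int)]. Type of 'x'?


Lookup 'x' → type string


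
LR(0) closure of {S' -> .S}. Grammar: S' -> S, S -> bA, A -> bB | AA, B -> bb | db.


Start: S' -> .S
For each item with dot before a nonterminal B, add B -> .γ for every B-production
Closure: [S' -> .S, S -> .bA]


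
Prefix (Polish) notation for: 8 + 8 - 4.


left-to-right (same/higher precedence on left): tree is (- (+ 8 8) 4)
Prefix: - + 8 8 4


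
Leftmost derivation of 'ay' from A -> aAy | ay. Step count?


Derivation: A => ay
Steps: 1


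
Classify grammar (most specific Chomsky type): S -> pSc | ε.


Single nonterminal LHS, but p^n c^n is not regular
Classification: Type 2 (Context-Free)


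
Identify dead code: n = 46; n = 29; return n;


first assignment to n is overwritten before any read
Dead: 'n = 46'


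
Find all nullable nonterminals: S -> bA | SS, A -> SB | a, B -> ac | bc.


A nonterminal is nullable iff some alternative derives ε (directly, or every symbol in it is nullable)
Nullable: {}


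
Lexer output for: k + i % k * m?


Scan left to right, longest-match per lexeme
Tokens: ID(k), OP(+), ID(i), OP(%), ID(k), OP(*), ID(m)


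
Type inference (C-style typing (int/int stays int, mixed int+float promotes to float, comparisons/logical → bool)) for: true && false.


Operand types: bool && bool
Rule: logical operators take bool operands and yield bool
Result type: bool


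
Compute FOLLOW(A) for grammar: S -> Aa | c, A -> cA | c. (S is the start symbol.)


$ ∈ FOLLOW(S). For each A -> αBβ: add FIRST(β)\{ε} to FOLLOW(B); if β nullable, add FOLLOW(A).
FOLLOW(A) = {a}


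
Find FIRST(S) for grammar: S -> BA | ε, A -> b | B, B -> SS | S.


Per alternative of S: FIRST(BA) = {b, ε}; FIRST(ε) = {ε}
FIRST(S) = {b, ε}


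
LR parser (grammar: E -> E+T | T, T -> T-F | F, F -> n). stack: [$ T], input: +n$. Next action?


lookahead ∉ {-} so T won't extend; reduce E -> T
Action: reduce (E -> T)


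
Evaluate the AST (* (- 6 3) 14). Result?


Evaluate inner: (- 6 3) = 3
Evaluate root: (* 3 14) = 42
Result: 42


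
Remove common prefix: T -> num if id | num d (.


Common prefix: 'num'
Factored: T -> num T', T' -> if id | d (


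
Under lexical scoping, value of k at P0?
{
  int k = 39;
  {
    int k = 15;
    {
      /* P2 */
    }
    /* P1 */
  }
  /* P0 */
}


k declared in the same block as P0
k = 39


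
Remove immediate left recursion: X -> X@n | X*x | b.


Left-recursive alternatives: X@n, X*x; non-recursive: b
Introduce X': X -> bX', X' -> @nX' | *xX' | ε


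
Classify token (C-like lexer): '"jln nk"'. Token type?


Pattern: double-quoted sequence
Type: STRING_LITERAL


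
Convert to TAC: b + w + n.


Break into single-operator statements:
t1 = b + w
t2 = t1 + n


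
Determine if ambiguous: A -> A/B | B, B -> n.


precedence layered via separate nonterminal B: deterministic
Unambiguous


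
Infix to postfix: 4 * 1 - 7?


Left to right (same or higher precedence on left)
Postfix: 4 1 * 7 -


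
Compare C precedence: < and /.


'/' is multiplicative (level 10); '<' is relational (level 7)
Higher level binds tighter
'/' has higher precedence than '<'


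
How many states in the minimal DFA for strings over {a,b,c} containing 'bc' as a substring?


KMP-style automaton: 2 progress states + 1 absorbing accept = 3
Minimal DFA: 3 states


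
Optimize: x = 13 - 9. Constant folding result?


13 - 9 = 4 at compile time
Optimized: x = 4


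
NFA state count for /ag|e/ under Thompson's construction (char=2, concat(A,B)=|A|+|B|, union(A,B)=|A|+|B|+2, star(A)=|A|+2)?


Syntax tree has 3 char leaf(s), 1 union(s), 0 star(s)
chars contribute 3×2 = 6; each union adds +2; each star adds +2
Total: 6 + 2 + 0 = 8 states


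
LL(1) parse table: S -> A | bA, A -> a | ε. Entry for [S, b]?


For [S, b]: 'b' ∈ FIRST(bA)
Entry: S -> bA


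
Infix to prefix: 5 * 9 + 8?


left-to-right (same/higher precedence on left): tree is (+ (* 5 9) 8)
Prefix: + * 5 9 8


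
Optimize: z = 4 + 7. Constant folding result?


4 + 7 = 11 at compile time
Optimized: z = 11


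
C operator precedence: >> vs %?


'%' is multiplicative (level 10); '>>' is shift (level 8)
Higher level binds tighter
'%' has higher precedence than '>>'


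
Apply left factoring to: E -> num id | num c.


Common prefix: 'num'
Factored: E -> num E', E' -> id | c


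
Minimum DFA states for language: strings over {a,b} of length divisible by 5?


Track length mod 5: states 0..4, accept at 0
Minimal DFA: 5 states


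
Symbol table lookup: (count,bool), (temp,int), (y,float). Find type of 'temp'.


Lookup 'temp' → type int


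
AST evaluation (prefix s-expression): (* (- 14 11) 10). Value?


Evaluate inner: (- 14 11) = 3
Evaluate root: (* 3 10) = 30
Result: 30


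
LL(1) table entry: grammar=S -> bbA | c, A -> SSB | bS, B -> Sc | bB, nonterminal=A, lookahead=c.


For [A, c]: 'c' ∈ FIRST(SSB)
Entry: A -> SSB


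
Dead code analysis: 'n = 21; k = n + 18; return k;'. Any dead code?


n is read by k's definition; k is returned
No dead code


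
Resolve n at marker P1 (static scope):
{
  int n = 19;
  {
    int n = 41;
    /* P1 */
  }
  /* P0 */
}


n declared in the same block as P1
n = 41


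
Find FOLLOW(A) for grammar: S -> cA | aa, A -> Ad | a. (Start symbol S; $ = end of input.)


$ ∈ FOLLOW(S). For each A -> αBβ: add FIRST(β)\{ε} to FOLLOW(B); if β nullable, add FOLLOW(A).
FOLLOW(A) = {$, d}


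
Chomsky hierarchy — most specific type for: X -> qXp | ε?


Single nonterminal LHS, but q^n p^n is not regular
Classification: Type 2 (Context-Free)


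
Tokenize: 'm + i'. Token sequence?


Scan left to right, longest-match per lexeme
Tokens: ID(m), OP(+), ID(i)


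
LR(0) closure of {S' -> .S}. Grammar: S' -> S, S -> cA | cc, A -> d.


Start: S' -> .S
For each item with dot before a nonterminal B, add B -> .γ for every B-production
Closure: [S' -> .S, S -> .cA, S -> .cc]


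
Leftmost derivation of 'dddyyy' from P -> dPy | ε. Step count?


Derivation: P => dPy => ddPyy => dddPyyy => dddyyy
Steps: 4


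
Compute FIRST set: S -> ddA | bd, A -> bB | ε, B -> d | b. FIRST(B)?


Per alternative of B: FIRST(d) = {d}; FIRST(b) = {b}
FIRST(B) = {b, d}


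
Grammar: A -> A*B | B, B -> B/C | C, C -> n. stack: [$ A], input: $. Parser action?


start symbol A on stack, input exhausted
Action: accept


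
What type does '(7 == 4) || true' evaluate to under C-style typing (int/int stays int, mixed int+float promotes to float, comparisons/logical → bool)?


Operand types: bool || bool
Rule: logical operators take bool operands and yield bool
Result type: bool


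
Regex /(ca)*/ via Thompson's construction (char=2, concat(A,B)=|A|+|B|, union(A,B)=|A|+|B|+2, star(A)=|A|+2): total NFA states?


Syntax tree has 2 char leaf(s), 0 union(s), 1 star(s)
chars contribute 2×2 = 4; each union adds +2; each star adds +2
Total: 4 + 0 + 2 = 6 states


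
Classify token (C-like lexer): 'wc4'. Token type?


Pattern: letter/underscore followed by alphanumerics, not a keyword
Type: IDENTIFIER


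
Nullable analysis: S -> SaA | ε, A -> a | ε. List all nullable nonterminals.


A nonterminal is nullable iff some alternative derives ε (directly, or every symbol in it is nullable)
Nullable: {A, S}


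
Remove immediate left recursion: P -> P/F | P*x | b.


Left-recursive alternatives: P/F, P*x; non-recursive: b
Introduce P': P -> bP', P' -> /FP' | *xP' | ε


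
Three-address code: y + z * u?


Break into single-operator statements:
t1 = z * u
t2 = y + t1


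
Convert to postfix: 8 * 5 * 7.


Left to right (same or higher precedence on left)
Postfix: 8 5 * 7 *


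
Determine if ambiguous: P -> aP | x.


right-linear, alternatives start with distinct terminals 'a' vs 'x': unique leftmost derivation
Unambiguous


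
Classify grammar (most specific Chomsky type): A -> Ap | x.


Left-linear: every RHS is a terminal or one nonterminal followed by a terminal
Classification: Type 3 (Regular)


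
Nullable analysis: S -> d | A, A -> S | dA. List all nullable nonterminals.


A nonterminal is nullable iff some alternative derives ε (directly, or every symbol in it is nullable)
Nullable: {}


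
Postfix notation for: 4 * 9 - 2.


Left to right (same or higher precedence on left)
Postfix: 4 9 * 2 -


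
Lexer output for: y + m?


Scan left to right, longest-match per lexeme
Tokens: ID(y), OP(+), ID(m)


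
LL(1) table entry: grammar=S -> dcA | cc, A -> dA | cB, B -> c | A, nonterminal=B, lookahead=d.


For [B, d]: 'd' ∈ FIRST(A)
Entry: B -> A


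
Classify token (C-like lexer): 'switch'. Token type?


Pattern: reserved word
Type: KEYWORD


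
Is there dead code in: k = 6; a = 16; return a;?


k is assigned but never read
Dead: 'k = 6'
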